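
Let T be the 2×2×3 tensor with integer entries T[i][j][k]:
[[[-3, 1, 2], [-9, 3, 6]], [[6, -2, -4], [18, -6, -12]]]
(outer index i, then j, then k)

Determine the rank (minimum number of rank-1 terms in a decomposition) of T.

1

Lower bound: T ≠ 0 (e.g. T[0,0,0] = -3), so rank(T) ≥ 1.
Upper bound: if T = a ⊗ b ⊗ c then every fibre of T is a multiple of the corresponding factor, so read the factors off the fibres through the nonzero entry T[0,0,0] = -3.
The mode-1 fibre T[:,0,0] = [-3, 6] gives a = (1, -2) (primitive direction); the mode-2 fibre T[0,:,0] = [-3, -9] gives b = (1, 3); then c[k] = T[0,0,k] / (a[0]·b[0]) = [-3, 1, 2] / 1 = (-3, 1, 2).
Expanding (1, -2) ⊗ (1, 3) ⊗ (-3, 1, 2) reproduces all 12 entries of T, so T = (1, -2) ⊗ (1, 3) ⊗ (-3, 1, 2) and rank(T) ≤ 1.
These bounds meet, so rank(T) = 1.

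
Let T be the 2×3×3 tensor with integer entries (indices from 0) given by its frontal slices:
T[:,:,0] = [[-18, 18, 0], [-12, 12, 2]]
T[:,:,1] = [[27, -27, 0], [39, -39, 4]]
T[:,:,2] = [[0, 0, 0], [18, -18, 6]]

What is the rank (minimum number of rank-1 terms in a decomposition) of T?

2

Lower bound: the mode-1 unfolding of T (rows indexed by i, columns by (j,k) = (0,0), (0,1), (0,2), (1,0), (1,1), (1,2), (2,0), (2,1), (2,2)) is [[-18, 27, 0, 18, -27, 0, 0, 0, 0], [-12, 39, 18, 12, -39, -18, 2, 4, 6]].
There the 2×2 minor on rows i ∈ {0, 1}, columns (j,k) ∈ {(0,0), (0,1)} is det [[-18, 27], [-12, 39]] = -378 ≠ 0, so this unfolding has rank ≥ 2; CP rank is at least every unfolding rank, so rank(T) ≥ 2. (Unfolding ranks only ever bound the CP rank from below — rank(T) can be strictly larger than all of them — so the matching upper bound has to come from an explicit 2-term decomposition.)
Upper bound — finding two terms. Write S_k = T[:,:,k] for the frontal slices: S₀ = [[-18, 18, 0], [-12, 12, 2]], S₁ = [[27, -27, 0], [39, -39, 4]], S₂ = [[0, 0, 0], [18, -18, 6]].
If T = a₁ ⊗ b₁ ⊗ c₁ + a₂ ⊗ b₂ ⊗ c₂ then each S_k = c₁[k]·a₁b₁ᵀ + c₂[k]·a₂b₂ᵀ. S₀ and S₁ are linearly independent, so a₁b₁ᵀ and a₂b₂ᵀ must span the same plane of matrices: they are the rank-1 matrices of the form x·S₀ + y·S₁.
The 2×2 minor of x·S₀ + y·S₁ on rows {0,1}, columns {0,2} is −36·x² − 18·xy + 108·y² = (-18)·(2·x − 3·y)(x + 2·y), vanishing at (x:y) = (3:2) and (2:-1).
M₁ = 3·S₀ + 2·S₁ = [[0, 0, 0], [42, -42, 14]] = 14·[0, 1][3, -3, 1]ᵀ and M₂ = 2·S₀ − S₁ = [[-63, 63, 0], [-63, 63, 0]] = (-63)·[1, 1][1, -1, 0]ᵀ, so take a₁ = [0, 1], b₁ = [3, -3, 1], a₂ = [1, 1], b₂ = [1, -1, 0].
Each slice is an integer combination of E₁ = a₁b₁ᵀ and E₂ = a₂b₂ᵀ: S₀ = 2·E₁ − 18·E₂, S₁ = 4·E₁ + 27·E₂, S₂ = 6·E₁; reading off coefficients, c₁ = [2, 4, 6] and c₂ = [-18, 27, 0].
Hence T = [0, 1] ⊗ [3, -3, 1] ⊗ [2, 4, 6] + [1, 1] ⊗ [1, -1, 0] ⊗ [-18, 27, 0], so rank(T) ≤ 2.
These bounds meet, so rank(T) = 2.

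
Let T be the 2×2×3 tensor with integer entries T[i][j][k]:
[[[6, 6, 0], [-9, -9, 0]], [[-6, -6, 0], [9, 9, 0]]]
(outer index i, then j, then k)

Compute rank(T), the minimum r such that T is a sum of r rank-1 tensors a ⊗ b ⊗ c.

1

Lower bound: T ≠ 0 (e.g. T[0,0,0] = 6), so rank(T) ≥ 1.
Upper bound: if T = a ⊗ b ⊗ c then every fibre of T is a multiple of the corresponding factor, so read the factors off the fibres through the nonzero entry T[0,0,0] = 6.
The mode-1 fibre T[:,0,0] = [6, -6] gives a = [1, -1] (primitive direction); the mode-2 fibre T[0,:,0] = [6, -9] gives b = [2, -3]; then c[k] = T[0,0,k] / (a[0]·b[0]) = [6, 6, 0] / 2 = [3, 3, 0].
Expanding [1, -1] ⊗ [2, -3] ⊗ [3, 3, 0] reproduces all 12 entries of T, so T = [1, -1] ⊗ [2, -3] ⊗ [3, 3, 0] and rank(T) ≤ 1.
These bounds meet, so rank(T) = 1.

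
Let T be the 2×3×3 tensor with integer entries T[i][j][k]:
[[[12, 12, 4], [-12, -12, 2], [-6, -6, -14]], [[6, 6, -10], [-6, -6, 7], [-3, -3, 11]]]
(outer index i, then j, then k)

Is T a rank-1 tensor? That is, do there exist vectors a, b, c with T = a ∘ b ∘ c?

The mode-1 unfolding of T (rows indexed by i, columns by (j,k) = (0,0), (0,1), (0,2), (1,0), (1,1), (1,2), (2,0), (2,1), (2,2)) is [[12, 12, 4, -12, -12, 2, -6, -6, -14], [6, 6, -10, -6, -6, 7, -3, -3, 11]].
There the 2×2 minor on rows i ∈ {0, 1}, columns (j,k) ∈ {(0,0), (0,2)} is det [[12, 4], [6, -10]] = -144 ≠ 0, so this unfolding has rank ≥ 2; CP rank is at least every unfolding rank, so rank(T) ≥ 2.
In particular rank(T) ≥ 2 > 1, so T is not rank-1.

No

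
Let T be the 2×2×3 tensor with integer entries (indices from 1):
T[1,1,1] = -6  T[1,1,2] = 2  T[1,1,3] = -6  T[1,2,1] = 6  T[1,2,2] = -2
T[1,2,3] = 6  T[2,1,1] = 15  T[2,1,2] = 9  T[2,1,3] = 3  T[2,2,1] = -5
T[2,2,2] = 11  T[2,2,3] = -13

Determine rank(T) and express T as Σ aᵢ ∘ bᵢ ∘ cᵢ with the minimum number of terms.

Lower bound: the mode-1 unfolding of T (rows indexed by i, columns by (j,k) = (1,1), (1,2), (1,3), (2,1), (2,2), (2,3)) is [[-6, 2, -6, 6, -2, 6], [15, 9, 3, -5, 11, -13]].
There the 2×2 minor on rows i ∈ {1, 2}, columns (j,k) ∈ {(1,1), (1,2)} is det [[-6, 2], [15, 9]] = -84 ≠ 0, so this unfolding has rank ≥ 2; CP rank is at least every unfolding rank, so rank(T) ≥ 2. (Flattening ranks never certify an upper bound on CP rank; for that we must actually write T with 2 rank-1 terms.)
Upper bound — finding two terms. Write S_k = T[:,:,k] for the frontal slices: S₁ = [[-6, 6], [15, -5]], S₂ = [[2, -2], [9, 11]], S₃ = [[-6, 6], [3, -13]].
If T = a₁ ∘ b₁ ∘ c₁ + a₂ ∘ b₂ ∘ c₂ then each S_k = c₁[k]·a₁b₁ᵀ + c₂[k]·a₂b₂ᵀ. S₁ and S₂ are linearly independent, so a₁b₁ᵀ and a₂b₂ᵀ must span the same plane of matrices: they are the rank-1 matrices of the form x·S₁ + y·S₂.
det(x·S₁ + y·S₂) is −60·x² − 100·xy + 40·y² = (-20)·(x + 2·y)(3·x − y), vanishing at (x:y) = (2:-1) and (1:3).
M₁ = 2·S₁ − S₂ = [[-14, 14], [21, -21]] = (-7)·[2, -3][1, -1]ᵀ and M₂ = S₁ + 3·S₂ = [[0, 0], [42, 28]] = 14·[0, 1][3, 2]ᵀ, so take a₁ = [2, -3], b₁ = [1, -1], a₂ = [0, 1], b₂ = [3, 2].
Each slice is an integer combination of E₁ = a₁b₁ᵀ and E₂ = a₂b₂ᵀ: S₁ = −3·E₁ + 2·E₂, S₂ = E₁ + 4·E₂, S₃ = −3·E₁ − 2·E₂; reading off coefficients, c₁ = [-3, 1, -3] and c₂ = [2, 4, -2].
Hence T = [2, -3] ∘ [1, -1] ∘ [-3, 1, -3] + [0, 1] ∘ [3, 2] ∘ [2, 4, -2], so rank(T) ≤ 2.
These bounds meet, so rank(T) = 2.

rank(T) = 2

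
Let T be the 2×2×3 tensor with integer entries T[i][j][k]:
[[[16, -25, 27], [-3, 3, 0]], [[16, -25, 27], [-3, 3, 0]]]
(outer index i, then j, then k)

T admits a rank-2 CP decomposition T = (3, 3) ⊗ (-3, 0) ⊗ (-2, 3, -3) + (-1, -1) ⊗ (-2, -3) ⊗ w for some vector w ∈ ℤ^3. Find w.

w = (-1, 1, 0)

Subtract the known terms from T to get the rank-1 residual R = (-1, -1) ⊗ (-2, -3) ⊗ w, so R[i,j,k] = a[i]·b[j]·w[k]. Pick indices with nonzero a[0]·b[0] = (-1)·(-2) = 2. Only the fibre through (0,0,·) is needed: R[0,0,:] = T[0,0,:] − Σₗ aₗ[0]bₗ[0]cₗ = [16, -25, 27] − (3)·(-3)·(-2, 3, -3) = [-2, 2, 0]. Then w[k] = R[0,0,k] / 2 for each k, giving w = [-2, 2, 0] / 2 = (-1, 1, 0).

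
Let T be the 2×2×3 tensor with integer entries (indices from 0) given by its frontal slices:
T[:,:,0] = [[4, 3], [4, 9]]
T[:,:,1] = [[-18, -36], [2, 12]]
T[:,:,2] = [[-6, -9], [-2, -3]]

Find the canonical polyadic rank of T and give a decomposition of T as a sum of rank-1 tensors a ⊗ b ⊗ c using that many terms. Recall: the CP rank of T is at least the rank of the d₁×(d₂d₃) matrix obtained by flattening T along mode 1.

Lower bound: the mode-3 unfolding of T (rows indexed by k, columns by (i,j) = (0,0), (0,1), (1,0), (1,1)) is [[4, 3, 4, 9], [-18, -36, 2, 12], [-6, -9, -2, -3]].
There the 2×2 minor on rows k ∈ {0, 1}, columns (i,j) ∈ {(0,0), (0,1)} is det [[4, 3], [-18, -36]] = -90 ≠ 0, so this unfolding has rank ≥ 2; CP rank is at least every unfolding rank, so rank(T) ≥ 2. (Flattening ranks never certify an upper bound on CP rank; for that we must actually write T with 2 rank-1 terms.)
Upper bound — finding two terms. Write S_k = T[:,:,k] for the frontal slices: S₀ = [[4, 3], [4, 9]], S₁ = [[-18, -36], [2, 12]], S₂ = [[-6, -9], [-2, -3]].
If T = a₁ ⊗ b₁ ⊗ c₁ + a₂ ⊗ b₂ ⊗ c₂ then each S_k = c₁[k]·a₁b₁ᵀ + c₂[k]·a₂b₂ᵀ. S₀ and S₁ are linearly independent, so a₁b₁ᵀ and a₂b₂ᵀ must span the same plane of matrices: they are the rank-1 matrices of the form x·S₀ + y·S₁.
det(x·S₀ + y·S₁) is 24·x² + 24·xy − 144·y² = 24·(x + 3·y)(x − 2·y), vanishing at (x:y) = (3:-1) and (2:1).
M₁ = 3·S₀ − S₁ = [[30, 45], [10, 15]] = 5·[3, 1][2, 3]ᵀ and M₂ = 2·S₀ + S₁ = [[-10, -30], [10, 30]] = (-10)·[1, -1][1, 3]ᵀ, so take a₁ = [3, 1], b₁ = [2, 3], a₂ = [1, -1], b₂ = [1, 3].
Each slice is an integer combination of E₁ = a₁b₁ᵀ and E₂ = a₂b₂ᵀ: S₀ = E₁ − 2·E₂, S₁ = −2·E₁ − 6·E₂, S₂ = −E₁; reading off coefficients, c₁ = [1, -2, -1] and c₂ = [-2, -6, 0].
Hence T = [3, 1] ⊗ [2, 3] ⊗ [1, -2, -1] + [1, -1] ⊗ [1, 3] ⊗ [-2, -6, 0], so rank(T) ≤ 2.
These bounds meet, so rank(T) = 2.

rank(T) = 2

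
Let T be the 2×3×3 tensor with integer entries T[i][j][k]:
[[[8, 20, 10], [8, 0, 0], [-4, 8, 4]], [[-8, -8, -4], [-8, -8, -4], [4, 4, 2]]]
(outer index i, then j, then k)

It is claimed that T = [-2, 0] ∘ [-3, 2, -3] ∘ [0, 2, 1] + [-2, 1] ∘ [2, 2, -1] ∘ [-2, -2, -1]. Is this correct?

No

Reconstruct entry (1,0,0) from the claimed factors: Σₗ aₗ[1]bₗ[0]cₗ[0] = (0)·(-3)·(0) + (1)·(2)·(-2) = -4, but T[1,0,0] = -8. The claim is false.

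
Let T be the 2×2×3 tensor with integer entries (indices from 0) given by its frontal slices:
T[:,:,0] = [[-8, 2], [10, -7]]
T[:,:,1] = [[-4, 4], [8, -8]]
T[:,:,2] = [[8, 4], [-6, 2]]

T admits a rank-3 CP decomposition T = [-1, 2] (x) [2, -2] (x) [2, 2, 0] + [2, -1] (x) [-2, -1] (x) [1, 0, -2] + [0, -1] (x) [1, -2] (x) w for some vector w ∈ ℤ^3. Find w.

Subtract the known terms from T to get the rank-1 residual R = [0, -1] (x) [1, -2] (x) w, so R[i,j,k] = a[i]·b[j]·w[k]. Pick indices with nonzero a[1]·b[0] = (-1)·(1) = -1. Only the fibre through (1,0,·) is needed: R[1,0,:] = T[1,0,:] − Σₗ aₗ[1]bₗ[0]cₗ = [10, 8, -6] − (2)·(2)·[2, 2, 0] − (-1)·(-2)·[1, 0, -2] = [0, 0, -2]. Then w[k] = R[1,0,k] / -1 for each k, giving w = [0, 0, -2] / -1 = [0, 0, 2].

w = [0, 0, 2]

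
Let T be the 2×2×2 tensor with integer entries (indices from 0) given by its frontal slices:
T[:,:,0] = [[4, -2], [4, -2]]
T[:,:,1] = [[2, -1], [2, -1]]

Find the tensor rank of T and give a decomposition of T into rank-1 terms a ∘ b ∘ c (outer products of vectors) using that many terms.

Lower bound: T ≠ 0 (e.g. T[0,0,0] = 4), so rank(T) ≥ 1.
Upper bound: the mode-1 fibre T[:,0,0] = [4, 4] gives a = (1, 1) (primitive direction); the mode-2 fibre T[0,:,0] = [4, -2] gives b = (2, -1); then c[k] = T[0,0,k] / (a[0]·b[0]) = [4, 2] / 2 = (2, 1).
Expanding (1, 1) ∘ (2, -1) ∘ (2, 1) reproduces all 8 entries of T, so T = (1, 1) ∘ (2, -1) ∘ (2, 1) and rank(T) ≤ 1.
These bounds meet, so rank(T) = 1.

rank(T) = 1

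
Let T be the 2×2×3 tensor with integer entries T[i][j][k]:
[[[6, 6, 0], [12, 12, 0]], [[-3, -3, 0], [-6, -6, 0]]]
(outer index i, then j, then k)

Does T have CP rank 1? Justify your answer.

Yes

If T = a ⊗ b ⊗ c then every fibre of T is a multiple of the corresponding factor, so read the factors off the fibres through the nonzero entry T[0,0,0] = 6.
The mode-1 fibre T[:,0,0] = [6, -3] gives a = [2, -1] (primitive direction); the mode-2 fibre T[0,:,0] = [6, 12] gives b = [1, 2]; then c[k] = T[0,0,k] / (a[0]·b[0]) = [6, 6, 0] / 2 = [3, 3, 0].
Expanding [2, -1] ⊗ [1, 2] ⊗ [3, 3, 0] reproduces all 12 entries of T, so T = [2, -1] ⊗ [1, 2] ⊗ [3, 3, 0] and rank(T) ≤ 1.
Equivalently every frontal slice T[:,:,k] is c[k] times the rank-1 matrix [2, -1] ⊗ [1, 2]. So T has rank 1 (it is nonzero).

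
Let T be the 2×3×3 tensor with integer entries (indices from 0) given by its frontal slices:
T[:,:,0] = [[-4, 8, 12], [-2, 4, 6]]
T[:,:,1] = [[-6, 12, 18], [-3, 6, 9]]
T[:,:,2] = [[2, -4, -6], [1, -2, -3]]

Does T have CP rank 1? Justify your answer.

Yes

The mode-1 fibre T[:,0,0] = [-4, -2] gives a = [2, 1] (primitive direction); the mode-2 fibre T[0,:,0] = [-4, 8, 12] gives b = [1, -2, -3]; then c[k] = T[0,0,k] / (a[0]·b[0]) = [-4, -6, 2] / 2 = [-2, -3, 1].
Expanding [2, 1] ⊗ [1, -2, -3] ⊗ [-2, -3, 1] reproduces all 18 entries of T, so T = [2, 1] ⊗ [1, -2, -3] ⊗ [-2, -3, 1] and rank(T) ≤ 1.
Equivalently every frontal slice T[:,:,k] is c[k] times the rank-1 matrix [2, 1] ⊗ [1, -2, -3]. So T has rank 1 (it is nonzero).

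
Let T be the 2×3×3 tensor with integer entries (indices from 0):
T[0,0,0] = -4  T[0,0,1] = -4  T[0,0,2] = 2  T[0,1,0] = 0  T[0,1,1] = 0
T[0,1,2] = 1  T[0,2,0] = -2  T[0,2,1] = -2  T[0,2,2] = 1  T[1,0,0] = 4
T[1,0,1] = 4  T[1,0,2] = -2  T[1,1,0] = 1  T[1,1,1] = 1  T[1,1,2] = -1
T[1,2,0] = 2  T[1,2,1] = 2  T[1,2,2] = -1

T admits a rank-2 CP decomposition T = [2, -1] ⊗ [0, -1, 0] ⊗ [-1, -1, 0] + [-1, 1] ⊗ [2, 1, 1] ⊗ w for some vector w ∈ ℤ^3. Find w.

Subtract the known terms from T to get the rank-1 residual R = [-1, 1] ⊗ [2, 1, 1] ⊗ w, so R[i,j,k] = a[i]·b[j]·w[k]. Pick indices with nonzero a[0]·b[0] = (-1)·(2) = -2. Only the fibre through (0,0,·) is needed: R[0,0,:] = T[0,0,:] − Σₗ aₗ[0]bₗ[0]cₗ = [-4, -4, 2] − (2)·(0)·[-1, -1, 0] = [-4, -4, 2]. Then w[k] = R[0,0,k] / -2 for each k, giving w = [-4, -4, 2] / -2 = [2, 2, -1].

w = [2, 2, -1]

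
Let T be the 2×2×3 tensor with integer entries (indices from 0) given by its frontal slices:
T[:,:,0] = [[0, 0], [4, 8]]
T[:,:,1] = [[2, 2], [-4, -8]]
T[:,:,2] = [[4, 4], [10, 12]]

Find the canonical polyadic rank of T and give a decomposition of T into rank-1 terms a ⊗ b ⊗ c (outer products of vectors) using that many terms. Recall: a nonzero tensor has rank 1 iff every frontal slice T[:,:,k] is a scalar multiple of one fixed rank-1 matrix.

rank(T) = 3

Lower bound: the mode-3 unfolding of T (rows indexed by k, columns by (i,j) = (0,0), (0,1), (1,0), (1,1)) is [[0, 0, 4, 8], [2, 2, -4, -8], [4, 4, 10, 12]].
There the 3×3 minor on rows k ∈ {0, 1, 2}, columns (i,j) ∈ {(0,0), (1,0), (1,1)} is det [[0, 4, 8], [2, -4, -8], [4, 10, 12]] = 64 ≠ 0, so this unfolding has rank ≥ 3; CP rank is at least every unfolding rank, so rank(T) ≥ 3. (This is only a lower bound: in general the CP rank may exceed every unfolding rank, so we still need to exhibit 3 rank-1 terms summing to T.)
Upper bound: T is a sum of 3 rank-1 terms, T = [0, 1] ⊗ [1, 1] ⊗ [0, 0, 8] + [0, 1] ⊗ [1, 2] ⊗ [4, -4, 2] + [1, 0] ⊗ [1, 1] ⊗ [0, 2, 4] (one valid choice — decompositions are not unique — normalised so each a, b is primitive with positive first nonzero entry; check it by expanding all entries), so rank(T) ≤ 3.
These bounds meet, so rank(T) = 3.
Check entry T[1,1,2] = 12: (1)·(1)·(8) + (1)·(2)·(2) + (0)·(1)·(4) = 12.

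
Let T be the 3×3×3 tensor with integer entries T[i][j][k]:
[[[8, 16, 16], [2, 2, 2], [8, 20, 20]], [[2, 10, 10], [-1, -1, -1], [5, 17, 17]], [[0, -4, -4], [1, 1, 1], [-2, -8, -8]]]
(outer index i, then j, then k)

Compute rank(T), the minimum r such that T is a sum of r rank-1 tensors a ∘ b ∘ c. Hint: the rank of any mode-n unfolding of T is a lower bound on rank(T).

Lower bound: in the mode-3 unfolding of T (rows indexed by k, columns by (i,j)) the 2×2 minor on rows k ∈ {0, 1}, columns (i,j) ∈ {(0,0), (0,1)} is det [[8, 2], [16, 2]] = -16 ≠ 0, so that unfolding has rank ≥ 2 and hence rank(T) ≥ 2 (CP rank is at least every unfolding rank, though it can be larger).
Upper bound: with S_k = T[:,:,k], the two rank-1 terms a₁b₁ᵀ, a₂b₂ᵀ are the rank-1 members of the pencil x·S₀ + y·S₁.
The 2×2 minor of x·S₀ + y·S₁ on rows {0,1}, columns {0,1} is −12·x² − 48·xy − 36·y² = (-12)·(x + 3·y)(x + y), vanishing at (x:y) = (3:-1) and (1:-1).
M₁ = 3·S₀ − S₁ = [[8, 4, 4], [-4, -2, -2], [4, 2, 2]] = 2·[2, -1, 1][2, 1, 1]ᵀ and M₂ = S₀ − S₁ = [[-8, 0, -12], [-8, 0, -12], [4, 0, 6]] = (-2)·[2, 2, -1][2, 0, 3]ᵀ, so take a₁ = [2, -1, 1], b₁ = [2, 1, 1], a₂ = [2, 2, -1], b₂ = [2, 0, 3].
Each slice is an integer combination of E₁ = a₁b₁ᵀ and E₂ = a₂b₂ᵀ: S₀ = E₁ + E₂, S₁ = E₁ + 3·E₂, S₂ = E₁ + 3·E₂; reading off coefficients, c₁ = [1, 1, 1] and c₂ = [1, 3, 3].
Hence T = [2, -1, 1] ∘ [2, 1, 1] ∘ [1, 1, 1] + [2, 2, -1] ∘ [2, 0, 3] ∘ [1, 3, 3], so rank(T) ≤ 2.
These bounds meet, so rank(T) = 2.

2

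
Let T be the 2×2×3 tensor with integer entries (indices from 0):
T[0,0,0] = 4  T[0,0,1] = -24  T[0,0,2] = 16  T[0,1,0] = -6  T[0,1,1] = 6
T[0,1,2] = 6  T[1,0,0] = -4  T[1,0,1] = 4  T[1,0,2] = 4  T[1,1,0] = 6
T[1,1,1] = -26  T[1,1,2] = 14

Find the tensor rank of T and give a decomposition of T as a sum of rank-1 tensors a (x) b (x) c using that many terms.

Lower bound: the mode-2 unfolding of T (rows indexed by j, columns by (i,k) = (0,0), (0,1), (0,2), (1,0), (1,1), (1,2)) is [[4, -24, 16, -4, 4, 4], [-6, 6, 6, 6, -26, 14]].
There the 2×2 minor on rows j ∈ {0, 1}, columns (i,k) ∈ {(0,0), (0,1)} is det [[4, -24], [-6, 6]] = -120 ≠ 0, so this unfolding has rank ≥ 2; CP rank is at least every unfolding rank, so rank(T) ≥ 2. (This is only a lower bound: in general the CP rank may exceed every unfolding rank, so we still need to exhibit 2 rank-1 terms summing to T.)
Upper bound — finding two terms. Write S_k = T[:,:,k] for the frontal slices: S₀ = [[4, -6], [-4, 6]], S₁ = [[-24, 6], [4, -26]], S₂ = [[16, 6], [4, 14]].
If T = a₁ (x) b₁ (x) c₁ + a₂ (x) b₂ (x) c₂ then each S_k = c₁[k]·a₁b₁ᵀ + c₂[k]·a₂b₂ᵀ. S₀ and S₁ are linearly independent, so a₁b₁ᵀ and a₂b₂ᵀ must span the same plane of matrices: they are the rank-1 matrices of the form x·S₀ + y·S₁.
det(x·S₀ + y·S₁) is −200·xy + 600·y² = (-200)·(x − 3·y)(y), vanishing at (x:y) = (3:1) and (1:0).
M₁ = 3·S₀ + S₁ = [[-12, -12], [-8, -8]] = (-4)·[3, 2][1, 1]ᵀ and M₂ = S₀ = [[4, -6], [-4, 6]] = 2·[1, -1][2, -3]ᵀ, so take a₁ = [3, 2], b₁ = [1, 1], a₂ = [1, -1], b₂ = [2, -3].
Each slice is an integer combination of E₁ = a₁b₁ᵀ and E₂ = a₂b₂ᵀ: S₀ = 2·E₂, S₁ = −4·E₁ − 6·E₂, S₂ = 4·E₁ + 2·E₂; reading off coefficients, c₁ = [0, -4, 4] and c₂ = [2, -6, 2].
Hence T = [3, 2] (x) [1, 1] (x) [0, -4, 4] + [1, -1] (x) [2, -3] (x) [2, -6, 2], so rank(T) ≤ 2.
These bounds meet, so rank(T) = 2.
Check entry T[1,0,2] = 4: (2)·(1)·(4) + (-1)·(2)·(2) = 4.

rank(T) = 2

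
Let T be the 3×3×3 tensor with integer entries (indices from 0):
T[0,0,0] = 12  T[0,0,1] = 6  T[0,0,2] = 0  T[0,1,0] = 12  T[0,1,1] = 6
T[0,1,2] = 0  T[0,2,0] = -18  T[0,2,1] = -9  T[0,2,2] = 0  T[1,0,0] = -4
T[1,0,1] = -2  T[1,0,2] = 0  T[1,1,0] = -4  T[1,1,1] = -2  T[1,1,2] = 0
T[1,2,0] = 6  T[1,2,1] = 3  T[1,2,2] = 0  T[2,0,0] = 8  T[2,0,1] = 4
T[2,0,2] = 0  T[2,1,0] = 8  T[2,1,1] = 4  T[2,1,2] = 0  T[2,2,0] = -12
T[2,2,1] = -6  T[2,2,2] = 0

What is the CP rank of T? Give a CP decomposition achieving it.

rank(T) = 1

Lower bound: T ≠ 0 (e.g. T[0,0,0] = 12), so rank(T) ≥ 1.
Upper bound: the mode-1 fibre T[:,0,0] = [12, -4, 8] gives a = [3, -1, 2] (primitive direction); the mode-2 fibre T[0,:,0] = [12, 12, -18] gives b = [2, 2, -3]; then c[k] = T[0,0,k] / (a[0]·b[0]) = [12, 6, 0] / 6 = [2, 1, 0].
Expanding [3, -1, 2] ⊗ [2, 2, -3] ⊗ [2, 1, 0] reproduces all 27 entries of T, so T = [3, -1, 2] ⊗ [2, 2, -3] ⊗ [2, 1, 0] and rank(T) ≤ 1.
These bounds meet, so rank(T) = 1.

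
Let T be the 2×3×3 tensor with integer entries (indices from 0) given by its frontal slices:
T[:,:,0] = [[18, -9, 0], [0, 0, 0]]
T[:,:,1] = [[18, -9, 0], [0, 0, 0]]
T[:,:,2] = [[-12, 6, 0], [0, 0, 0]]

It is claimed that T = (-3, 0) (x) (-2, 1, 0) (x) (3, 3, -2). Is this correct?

Reconstruct entrywise from the claimed factors. For example, T[1,2,2] = 0 and Σₗ aₗ[1]bₗ[2]cₗ[2] = (0)·(0)·(-2) = 0; checking all 18 entries, every one matches. The claim holds.

Yes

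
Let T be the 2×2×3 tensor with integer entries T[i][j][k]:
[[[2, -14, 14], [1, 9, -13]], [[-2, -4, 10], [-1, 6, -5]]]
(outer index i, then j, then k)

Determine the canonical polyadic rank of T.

Lower bound: the mode-3 unfolding of T (rows indexed by k, columns by (i,j) = (0,0), (0,1), (1,0), (1,1)) is [[2, 1, -2, -1], [-14, 9, -4, 6], [14, -13, 10, -5]].
There the 3×3 minor on rows k ∈ {0, 1, 2}, columns (i,j) ∈ {(0,0), (0,1), (1,0)} is det [[2, 1, -2], [-14, 9, -4], [14, -13, 10]] = 48 ≠ 0, so this unfolding has rank ≥ 3; CP rank is at least every unfolding rank, so rank(T) ≥ 3. (Flattening ranks never certify an upper bound on CP rank; for that we must actually write T with 3 rank-1 terms.)
Upper bound: T is a sum of 3 rank-1 terms, T = [1, -1] ⊗ [2, 1] ⊗ [1, -1, -1] + [2, 1] ⊗ [1, -1] ⊗ [0, -4, 4] + [2, 1] ⊗ [2, -1] ⊗ [0, -1, 2] (one valid choice — decompositions are not unique — normalised so each a, b is primitive with positive first nonzero entry; check it by expanding all entries), so rank(T) ≤ 3.
These bounds meet, so rank(T) = 3.

3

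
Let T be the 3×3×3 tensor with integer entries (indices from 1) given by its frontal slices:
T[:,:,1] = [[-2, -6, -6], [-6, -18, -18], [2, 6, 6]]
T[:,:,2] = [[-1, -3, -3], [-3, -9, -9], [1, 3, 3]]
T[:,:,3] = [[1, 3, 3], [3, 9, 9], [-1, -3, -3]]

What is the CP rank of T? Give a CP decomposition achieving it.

rank(T) = 1

Lower bound: T ≠ 0 (e.g. T[1,1,1] = -2), so rank(T) ≥ 1.
Upper bound: the mode-1 fibre T[:,1,1] = [-2, -6, 2] gives a = [1, 3, -1] (primitive direction); the mode-2 fibre T[1,:,1] = [-2, -6, -6] gives b = [1, 3, 3]; then c[k] = T[1,1,k] / (a[1]·b[1]) = [-2, -1, 1] / 1 = [-2, -1, 1].
Expanding [1, 3, -1] ⊗ [1, 3, 3] ⊗ [-2, -1, 1] reproduces all 27 entries of T, so T = [1, 3, -1] ⊗ [1, 3, 3] ⊗ [-2, -1, 1] and rank(T) ≤ 1.
These bounds meet, so rank(T) = 1.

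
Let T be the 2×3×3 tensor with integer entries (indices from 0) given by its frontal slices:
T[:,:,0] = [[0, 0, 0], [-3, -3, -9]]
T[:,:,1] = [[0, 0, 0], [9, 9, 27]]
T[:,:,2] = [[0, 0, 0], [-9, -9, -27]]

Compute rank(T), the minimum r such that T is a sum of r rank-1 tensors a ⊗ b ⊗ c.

Lower bound: T ≠ 0 (e.g. T[1,0,0] = -3), so rank(T) ≥ 1.
Upper bound: if T = a ⊗ b ⊗ c then every fibre of T is a multiple of the corresponding factor, so read the factors off the fibres through the nonzero entry T[1,0,0] = -3.
The mode-1 fibre T[:,0,0] = [0, -3] gives a = [0, 1] (primitive direction); the mode-2 fibre T[1,:,0] = [-3, -3, -9] gives b = [1, 1, 3]; then c[k] = T[1,0,k] / (a[1]·b[0]) = [-3, 9, -9] / 1 = [-3, 9, -9].
Expanding [0, 1] ⊗ [1, 1, 3] ⊗ [-3, 9, -9] reproduces all 18 entries of T, so T = [0, 1] ⊗ [1, 1, 3] ⊗ [-3, 9, -9] and rank(T) ≤ 1.
These bounds meet, so rank(T) = 1.

1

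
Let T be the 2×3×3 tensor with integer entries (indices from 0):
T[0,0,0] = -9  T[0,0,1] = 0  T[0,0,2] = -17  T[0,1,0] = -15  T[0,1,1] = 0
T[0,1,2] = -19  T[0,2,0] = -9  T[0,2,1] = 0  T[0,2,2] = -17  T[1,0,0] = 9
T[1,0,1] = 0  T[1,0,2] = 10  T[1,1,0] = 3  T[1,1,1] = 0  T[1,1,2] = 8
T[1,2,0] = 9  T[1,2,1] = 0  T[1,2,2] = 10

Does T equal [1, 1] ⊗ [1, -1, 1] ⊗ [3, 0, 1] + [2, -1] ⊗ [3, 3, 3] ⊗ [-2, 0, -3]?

Reconstruct entrywise from the claimed factors. For example, T[1,1,0] = 3 and Σₗ aₗ[1]bₗ[1]cₗ[0] = (1)·(-1)·(3) + (-1)·(3)·(-2) = 3; checking all 18 entries, every one matches. The claim holds.

Yes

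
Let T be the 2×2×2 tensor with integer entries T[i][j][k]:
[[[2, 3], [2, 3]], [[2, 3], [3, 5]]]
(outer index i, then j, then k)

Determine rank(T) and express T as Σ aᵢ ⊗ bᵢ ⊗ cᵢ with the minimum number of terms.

rank(T) = 2

Lower bound: the mode-2 unfolding of T (rows indexed by j, columns by (i,k) = (0,0), (0,1), (1,0), (1,1)) is [[2, 3, 2, 3], [2, 3, 3, 5]].
There the 2×2 minor on rows j ∈ {0, 1}, columns (i,k) ∈ {(0,0), (1,0)} is det [[2, 2], [2, 3]] = 2 ≠ 0, so this unfolding has rank ≥ 2; CP rank is at least every unfolding rank, so rank(T) ≥ 2. (This is only a lower bound: in general the CP rank may exceed every unfolding rank, so we still need to exhibit 2 rank-1 terms summing to T.)
Upper bound — finding two terms. Write S_k = T[:,:,k] for the frontal slices: S₀ = [[2, 2], [2, 3]], S₁ = [[3, 3], [3, 5]].
If T = a₁ ⊗ b₁ ⊗ c₁ + a₂ ⊗ b₂ ⊗ c₂ then each S_k = c₁[k]·a₁b₁ᵀ + c₂[k]·a₂b₂ᵀ. S₀ and S₁ are linearly independent, so a₁b₁ᵀ and a₂b₂ᵀ must span the same plane of matrices: they are the rank-1 matrices of the form x·S₀ + y·S₁.
det(x·S₀ + y·S₁) is 2·x² + 7·xy + 6·y² = (2·x + 3·y)(x + 2·y), vanishing at (x:y) = (3:-2) and (2:-1).
M₁ = 3·S₀ − 2·S₁ = [[0, 0], [0, -1]] = −[0, 1][0, 1]ᵀ and M₂ = 2·S₀ − S₁ = [[1, 1], [1, 1]] = [1, 1][1, 1]ᵀ, so take a₁ = [0, 1], b₁ = [0, 1], a₂ = [1, 1], b₂ = [1, 1].
Each slice is an integer combination of E₁ = a₁b₁ᵀ and E₂ = a₂b₂ᵀ: S₀ = E₁ + 2·E₂, S₁ = 2·E₁ + 3·E₂; reading off coefficients, c₁ = [1, 2] and c₂ = [2, 3].
Hence T = [0, 1] ⊗ [0, 1] ⊗ [1, 2] + [1, 1] ⊗ [1, 1] ⊗ [2, 3], so rank(T) ≤ 2.
These bounds meet, so rank(T) = 2.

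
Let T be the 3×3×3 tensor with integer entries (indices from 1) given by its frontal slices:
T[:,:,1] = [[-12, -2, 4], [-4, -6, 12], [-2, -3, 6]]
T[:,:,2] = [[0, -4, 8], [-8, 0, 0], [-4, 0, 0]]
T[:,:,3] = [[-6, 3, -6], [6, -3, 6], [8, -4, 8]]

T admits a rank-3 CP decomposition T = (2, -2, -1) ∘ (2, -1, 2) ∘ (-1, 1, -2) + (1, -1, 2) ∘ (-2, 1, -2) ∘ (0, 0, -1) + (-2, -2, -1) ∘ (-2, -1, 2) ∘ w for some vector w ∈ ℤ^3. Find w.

w = (-2, -1, 0)

Subtract the known terms from T to get the rank-1 residual R = (-2, -2, -1) ∘ (-2, -1, 2) ∘ w, so R[i,j,k] = a[i]·b[j]·w[k]. Pick indices with nonzero a[1]·b[1] = (-2)·(-2) = 4. Only the fibre through (1,1,·) is needed: R[1,1,:] = T[1,1,:] − Σₗ aₗ[1]bₗ[1]cₗ = [-12, 0, -6] − (2)·(2)·(-1, 1, -2) − (1)·(-2)·(0, 0, -1) = [-8, -4, 0]. Then w[k] = R[1,1,k] / 4 for each k, giving w = [-8, -4, 0] / 4 = (-2, -1, 0).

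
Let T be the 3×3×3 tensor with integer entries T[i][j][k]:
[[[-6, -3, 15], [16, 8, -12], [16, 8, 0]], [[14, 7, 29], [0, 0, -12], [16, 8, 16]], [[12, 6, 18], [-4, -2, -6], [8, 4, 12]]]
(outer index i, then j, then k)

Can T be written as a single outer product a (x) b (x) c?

No

The mode-2 unfolding of T (rows indexed by j, columns by (i,k) = (0,0), (0,1), (0,2), (1,0), (1,1), (1,2), (2,0), (2,1), (2,2)) is [[-6, -3, 15, 14, 7, 29, 12, 6, 18], [16, 8, -12, 0, 0, -12, -4, -2, -6], [16, 8, 0, 16, 8, 16, 8, 4, 12]].
There the 2×2 minor on rows j ∈ {0, 1}, columns (i,k) ∈ {(0,0), (0,2)} is det [[-6, 15], [16, -12]] = -168 ≠ 0, so this unfolding has rank ≥ 2; CP rank is at least every unfolding rank, so rank(T) ≥ 2.
In particular rank(T) ≥ 2 > 1, so T is not rank-1.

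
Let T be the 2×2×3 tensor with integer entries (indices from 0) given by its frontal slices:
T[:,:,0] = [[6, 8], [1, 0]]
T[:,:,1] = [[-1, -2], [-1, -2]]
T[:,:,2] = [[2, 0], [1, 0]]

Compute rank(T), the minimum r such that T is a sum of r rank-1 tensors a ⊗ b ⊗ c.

Lower bound: the mode-3 unfolding of T (rows indexed by k, columns by (i,j) = (0,0), (0,1), (1,0), (1,1)) is [[6, 8, 1, 0], [-1, -2, -1, -2], [2, 0, 1, 0]].
There the 3×3 minor on rows k ∈ {0, 1, 2}, columns (i,j) ∈ {(0,0), (0,1), (1,0)} is det [[6, 8, 1], [-1, -2, -1], [2, 0, 1]] = -16 ≠ 0, so this unfolding has rank ≥ 3; CP rank is at least every unfolding rank, so rank(T) ≥ 3. (This is only a lower bound: in general the CP rank may exceed every unfolding rank, so we still need to exhibit 3 rank-1 terms summing to T.)
Upper bound: T is a sum of 3 rank-1 terms, T = [1, -1] ⊗ [1, 2] ⊗ [2, 0, 0] + [1, 1] ⊗ [1, 2] ⊗ [2, -1, 0] + [2, 1] ⊗ [1, 0] ⊗ [1, 0, 1] (written with every a and b primitive with positive leading entry and the scale carried by c; CP decompositions are not unique, and this one is verified by expanding entrywise), so rank(T) ≤ 3.
These bounds meet, so rank(T) = 3.

3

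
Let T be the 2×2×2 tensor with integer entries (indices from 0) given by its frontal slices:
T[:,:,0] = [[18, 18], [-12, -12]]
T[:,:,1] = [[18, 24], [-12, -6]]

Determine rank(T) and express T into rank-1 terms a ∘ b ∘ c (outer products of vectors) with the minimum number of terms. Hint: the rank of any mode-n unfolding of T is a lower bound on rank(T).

rank(T) = 2

Lower bound: the mode-2 unfolding of T (rows indexed by j, columns by (i,k) = (0,0), (0,1), (1,0), (1,1)) is [[18, 18, -12, -12], [18, 24, -12, -6]].
There the 2×2 minor on rows j ∈ {0, 1}, columns (i,k) ∈ {(0,0), (0,1)} is det [[18, 18], [18, 24]] = 108 ≠ 0, so this unfolding has rank ≥ 2; CP rank is at least every unfolding rank, so rank(T) ≥ 2. (This is only a lower bound: in general the CP rank may exceed every unfolding rank, so we still need to exhibit 2 rank-1 terms summing to T.)
Upper bound — finding two terms. Write S_k = T[:,:,k] for the frontal slices: S₀ = [[18, 18], [-12, -12]], S₁ = [[18, 24], [-12, -6]].
If T = a₁ ∘ b₁ ∘ c₁ + a₂ ∘ b₂ ∘ c₂ then each S_k = c₁[k]·a₁b₁ᵀ + c₂[k]·a₂b₂ᵀ. S₀ and S₁ are linearly independent, so a₁b₁ᵀ and a₂b₂ᵀ must span the same plane of matrices: they are the rank-1 matrices of the form x·S₀ + y·S₁.
det(x·S₀ + y·S₁) is 180·xy + 180·y² = 180·(y)(x + y), vanishing at (x:y) = (1:0) and (1:-1).
M₁ = S₀ = [[18, 18], [-12, -12]] = 6·[3, -2][1, 1]ᵀ and M₂ = S₀ − S₁ = [[0, -6], [0, -6]] = (-6)·[1, 1][0, 1]ᵀ, so take a₁ = [3, -2], b₁ = [1, 1], a₂ = [1, 1], b₂ = [0, 1].
Each slice is an integer combination of E₁ = a₁b₁ᵀ and E₂ = a₂b₂ᵀ: S₀ = 6·E₁, S₁ = 6·E₁ + 6·E₂; reading off coefficients, c₁ = [6, 6] and c₂ = [0, 6].
Hence T = [3, -2] ∘ [1, 1] ∘ [6, 6] + [1, 1] ∘ [0, 1] ∘ [0, 6], so rank(T) ≤ 2.
These bounds meet, so rank(T) = 2.
Check entry T[1,0,1] = -12: (-2)·(1)·(6) + (1)·(0)·(6) = -12.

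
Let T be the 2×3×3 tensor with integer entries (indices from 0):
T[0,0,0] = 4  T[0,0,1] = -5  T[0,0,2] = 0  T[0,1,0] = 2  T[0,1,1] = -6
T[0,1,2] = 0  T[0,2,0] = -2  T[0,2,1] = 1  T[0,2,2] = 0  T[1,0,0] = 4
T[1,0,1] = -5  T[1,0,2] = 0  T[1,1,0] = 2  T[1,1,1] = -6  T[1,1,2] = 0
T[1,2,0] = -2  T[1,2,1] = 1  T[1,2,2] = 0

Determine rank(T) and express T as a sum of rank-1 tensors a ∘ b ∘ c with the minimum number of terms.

rank(T) = 2

Lower bound: the mode-2 unfolding of T (rows indexed by j, columns by (i,k) = (0,0), (0,1), (0,2), (1,0), (1,1), (1,2)) is [[4, -5, 0, 4, -5, 0], [2, -6, 0, 2, -6, 0], [-2, 1, 0, -2, 1, 0]].
There the 2×2 minor on rows j ∈ {0, 1}, columns (i,k) ∈ {(0,0), (0,1)} is det [[4, -5], [2, -6]] = -14 ≠ 0, so this unfolding has rank ≥ 2; CP rank is at least every unfolding rank, so rank(T) ≥ 2. (This is only a lower bound: in general the CP rank may exceed every unfolding rank, so we still need to exhibit 2 rank-1 terms summing to T.)
Upper bound — finding two terms. Every mode-1 slice of T is a multiple of one matrix: T[i,:,:] = a[i]·M with a = (1, 1) and M = [[4, -5, 0], [2, -6, 0], [-2, 1, 0]] (rows indexed by j, columns by k). So it suffices to write M as a sum of two rank-1 matrices.
Column 2 of M is zero, so splitting by the other two columns, M = (4, 2, -2)(1, 0, 0)ᵀ + (-5, -6, 1)(0, 1, 0)ᵀ.
Hence T = (1, 1) ∘ (4, 2, -2) ∘ (1, 0, 0) + (1, 1) ∘ (-5, -6, 1) ∘ (0, 1, 0), so rank(T) ≤ 2.
These bounds meet, so rank(T) = 2.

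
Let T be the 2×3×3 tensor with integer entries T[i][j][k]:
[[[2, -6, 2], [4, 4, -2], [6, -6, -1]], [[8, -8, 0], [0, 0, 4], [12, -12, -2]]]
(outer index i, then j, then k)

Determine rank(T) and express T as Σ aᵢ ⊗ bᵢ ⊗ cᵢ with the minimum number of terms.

rank(T) = 3

Lower bound: the mode-2 unfolding of T (rows indexed by j, columns by (i,k) = (0,0), (0,1), (0,2), (1,0), (1,1), (1,2)) is [[2, -6, 2, 8, -8, 0], [4, 4, -2, 0, 0, 4], [6, -6, -1, 12, -12, -2]].
There the 3×3 minor on rows j ∈ {0, 1, 2}, columns (i,k) ∈ {(0,0), (0,1), (0,2)} is det [[2, -6, 2], [4, 4, -2], [6, -6, -1]] = -80 ≠ 0, so this unfolding has rank ≥ 3; CP rank is at least every unfolding rank, so rank(T) ≥ 3. (Flattening ranks never certify an upper bound on CP rank; for that we must actually write T with 3 rank-1 terms.)
Upper bound: T is a sum of 3 rank-1 terms, T = [1, 0] ⊗ [1, -2, 0] ⊗ [-2, -2, 2] + [1, 2] ⊗ [0, 2, -1] ⊗ [-2, 2, 1] + [1, 2] ⊗ [1, 1, 1] ⊗ [4, -4, 0] (written with every a and b primitive with positive leading entry and the scale carried by c; CP decompositions are not unique, and this one is verified by expanding entrywise), so rank(T) ≤ 3.
These bounds meet, so rank(T) = 3.
Check entry T[0,2,2] = -1: (1)·(0)·(2) + (1)·(-1)·(1) + (1)·(1)·(0) = -1.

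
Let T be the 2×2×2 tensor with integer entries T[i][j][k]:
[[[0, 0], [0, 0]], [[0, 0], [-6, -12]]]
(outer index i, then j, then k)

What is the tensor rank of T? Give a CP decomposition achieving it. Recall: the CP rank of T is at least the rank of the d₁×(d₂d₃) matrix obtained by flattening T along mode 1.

rank(T) = 1

Lower bound: T ≠ 0 (e.g. T[1,1,0] = -6), so rank(T) ≥ 1.
Upper bound: if T = a ∘ b ∘ c then every fibre of T is a multiple of the corresponding factor, so read the factors off the fibres through the nonzero entry T[1,1,0] = -6.
The mode-1 fibre T[:,1,0] = [0, -6] gives a = (0, 1) (primitive direction); the mode-2 fibre T[1,:,0] = [0, -6] gives b = (0, 1); then c[k] = T[1,1,k] / (a[1]·b[1]) = [-6, -12] / 1 = (-6, -12).
Expanding (0, 1) ∘ (0, 1) ∘ (-6, -12) reproduces all 8 entries of T, so T = (0, 1) ∘ (0, 1) ∘ (-6, -12) and rank(T) ≤ 1.
These bounds meet, so rank(T) = 1.
Check entry T[1,0,0] = 0: (1)·(0)·(-6) = 0.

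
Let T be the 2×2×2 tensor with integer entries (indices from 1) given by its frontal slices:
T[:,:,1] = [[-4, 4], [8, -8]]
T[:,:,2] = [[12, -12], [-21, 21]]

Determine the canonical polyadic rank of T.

Lower bound: the mode-3 unfolding of T (rows indexed by k, columns by (i,j) = (1,1), (1,2), (2,1), (2,2)) is [[-4, 4, 8, -8], [12, -12, -21, 21]].
There the 2×2 minor on rows k ∈ {1, 2}, columns (i,j) ∈ {(1,1), (2,1)} is det [[-4, 8], [12, -21]] = -12 ≠ 0, so this unfolding has rank ≥ 2; CP rank is at least every unfolding rank, so rank(T) ≥ 2. (This is only a lower bound: in general the CP rank may exceed every unfolding rank, so we still need to exhibit 2 rank-1 terms summing to T.)
Upper bound — finding two terms. Every mode-2 slice of T is a multiple of one matrix: T[:,j,:] = b[j]·M with b = [1, -1] and M = [[-4, 12], [8, -21]] (rows indexed by i, columns by k). So it suffices to write M as a sum of two rank-1 matrices.
Splitting M by its rows (i = 1, 2), M = [1, 0][-4, 12]ᵀ + [0, 1][8, -21]ᵀ.
Hence T = [1, 0] ⊗ [1, -1] ⊗ [-4, 12] + [0, 1] ⊗ [1, -1] ⊗ [8, -21], so rank(T) ≤ 2.
These bounds meet, so rank(T) = 2.
Check entry T[1,1,1] = -4: (1)·(1)·(-4) + (0)·(1)·(8) = -4.

2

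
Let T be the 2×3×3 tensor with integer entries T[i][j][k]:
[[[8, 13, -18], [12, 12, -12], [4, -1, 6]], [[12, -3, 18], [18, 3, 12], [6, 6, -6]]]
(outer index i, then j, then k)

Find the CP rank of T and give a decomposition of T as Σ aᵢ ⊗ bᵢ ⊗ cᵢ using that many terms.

Lower bound: the mode-3 unfolding of T (rows indexed by k, columns by (i,j) = (0,0), (0,1), (0,2), (1,0), (1,1), (1,2)) is [[8, 12, 4, 12, 18, 6], [13, 12, -1, -3, 3, 6], [-18, -12, 6, 18, 12, -6]].
There the 2×2 minor on rows k ∈ {0, 1}, columns (i,j) ∈ {(0,0), (0,1)} is det [[8, 12], [13, 12]] = -60 ≠ 0, so this unfolding has rank ≥ 2; CP rank is at least every unfolding rank, so rank(T) ≥ 2. (Unfolding ranks only ever bound the CP rank from below — rank(T) can be strictly larger than all of them — so the matching upper bound has to come from an explicit 2-term decomposition.)
Upper bound — finding two terms. Write S_k = T[:,:,k] for the frontal slices: S₀ = [[8, 12, 4], [12, 18, 6]], S₁ = [[13, 12, -1], [-3, 3, 6]], S₂ = [[-18, -12, 6], [18, 12, -6]].
If T = a₁ ⊗ b₁ ⊗ c₁ + a₂ ⊗ b₂ ⊗ c₂ then each S_k = c₁[k]·a₁b₁ᵀ + c₂[k]·a₂b₂ᵀ. S₀ and S₁ are linearly independent, so a₁b₁ᵀ and a₂b₂ᵀ must span the same plane of matrices: they are the rank-1 matrices of the form x·S₀ + y·S₁.
The 2×2 minor of x·S₀ + y·S₁ on rows {0,1}, columns {0,1} is 150·xy + 75·y² = 75·(y)(2·x + y), vanishing at (x:y) = (1:0) and (1:-2).
M₁ = S₀ = [[8, 12, 4], [12, 18, 6]] = 2·[2, 3][2, 3, 1]ᵀ and M₂ = S₀ − 2·S₁ = [[-18, -12, 6], [18, 12, -6]] = (-6)·[1, -1][3, 2, -1]ᵀ, so take a₁ = [2, 3], b₁ = [2, 3, 1], a₂ = [1, -1], b₂ = [3, 2, -1].
Each slice is an integer combination of E₁ = a₁b₁ᵀ and E₂ = a₂b₂ᵀ: S₀ = 2·E₁, S₁ = E₁ + 3·E₂, S₂ = −6·E₂; reading off coefficients, c₁ = [2, 1, 0] and c₂ = [0, 3, -6].
Hence T = [2, 3] ⊗ [2, 3, 1] ⊗ [2, 1, 0] + [1, -1] ⊗ [3, 2, -1] ⊗ [0, 3, -6], so rank(T) ≤ 2.
These bounds meet, so rank(T) = 2.
Check entry T[1,1,0] = 18: (3)·(3)·(2) + (-1)·(2)·(0) = 18.

rank(T) = 2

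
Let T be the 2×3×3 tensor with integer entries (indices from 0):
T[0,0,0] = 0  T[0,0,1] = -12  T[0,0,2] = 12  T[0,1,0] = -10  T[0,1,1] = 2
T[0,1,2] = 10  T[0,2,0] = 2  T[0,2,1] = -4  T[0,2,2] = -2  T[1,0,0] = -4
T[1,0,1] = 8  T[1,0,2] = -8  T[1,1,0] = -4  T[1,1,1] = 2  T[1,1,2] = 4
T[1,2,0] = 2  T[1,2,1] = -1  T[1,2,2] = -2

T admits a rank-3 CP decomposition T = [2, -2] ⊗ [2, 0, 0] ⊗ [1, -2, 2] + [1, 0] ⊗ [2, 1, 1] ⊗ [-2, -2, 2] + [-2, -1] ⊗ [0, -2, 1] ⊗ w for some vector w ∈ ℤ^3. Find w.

Subtract the known terms from T to get the rank-1 residual R = [-2, -1] ⊗ [0, -2, 1] ⊗ w, so R[i,j,k] = a[i]·b[j]·w[k]. Pick indices with nonzero a[0]·b[1] = (-2)·(-2) = 4. Only the fibre through (0,1,·) is needed: R[0,1,:] = T[0,1,:] − Σₗ aₗ[0]bₗ[1]cₗ = [-10, 2, 10] − (2)·(0)·[1, -2, 2] − (1)·(1)·[-2, -2, 2] = [-8, 4, 8]. Then w[k] = R[0,1,k] / 4 for each k, giving w = [-8, 4, 8] / 4 = [-2, 1, 2].

w = [-2, 1, 2]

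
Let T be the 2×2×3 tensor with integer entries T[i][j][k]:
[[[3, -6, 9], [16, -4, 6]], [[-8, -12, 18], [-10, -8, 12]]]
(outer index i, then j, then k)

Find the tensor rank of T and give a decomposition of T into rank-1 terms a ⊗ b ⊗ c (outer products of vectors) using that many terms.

Lower bound: in the mode-2 unfolding of T (rows indexed by j, columns by (i,k)) the 2×2 minor on rows j ∈ {0, 1}, columns (i,k) ∈ {(0,0), (0,1)} is det [[3, -6], [16, -4]] = 84 ≠ 0, so that unfolding has rank ≥ 2 and hence rank(T) ≥ 2 (CP rank is at least every unfolding rank, though it can be larger).
Upper bound: with S_k = T[:,:,k], the two rank-1 terms a₁b₁ᵀ, a₂b₂ᵀ are the rank-1 members of the pencil x·S₀ + y·S₁.
det(x·S₀ + y·S₁) is 98·x² + 196·xy = 98·(x + 2·y)(x), vanishing at (x:y) = (2:-1) and (0:1).
M₁ = 2·S₀ − S₁ = [[12, 36], [-4, -12]] = 4·[3, -1][1, 3]ᵀ and M₂ = S₁ = [[-6, -4], [-12, -8]] = (-2)·[1, 2][3, 2]ᵀ, so take a₁ = [3, -1], b₁ = [1, 3], a₂ = [1, 2], b₂ = [3, 2].
Each slice is an integer combination of E₁ = a₁b₁ᵀ and E₂ = a₂b₂ᵀ: S₀ = 2·E₁ − E₂, S₁ = −2·E₂, S₂ = 3·E₂; reading off coefficients, c₁ = [2, 0, 0] and c₂ = [-1, -2, 3].
Hence T = [3, -1] ⊗ [1, 3] ⊗ [2, 0, 0] + [1, 2] ⊗ [3, 2] ⊗ [-1, -2, 3], so rank(T) ≤ 2.
These bounds meet, so rank(T) = 2.

rank(T) = 2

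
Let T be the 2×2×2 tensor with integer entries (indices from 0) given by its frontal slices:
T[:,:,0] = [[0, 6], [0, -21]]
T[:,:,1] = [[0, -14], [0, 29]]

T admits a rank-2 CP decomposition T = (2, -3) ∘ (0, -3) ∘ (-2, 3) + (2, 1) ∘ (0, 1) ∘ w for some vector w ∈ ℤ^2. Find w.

w = (-3, 2)

Subtract the known terms from T to get the rank-1 residual R = (2, 1) ∘ (0, 1) ∘ w, so R[i,j,k] = a[i]·b[j]·w[k]. Pick indices with nonzero a[0]·b[1] = (2)·(1) = 2. Only the fibre through (0,1,·) is needed: R[0,1,:] = T[0,1,:] − Σₗ aₗ[0]bₗ[1]cₗ = [6, -14] − (2)·(-3)·(-2, 3) = [-6, 4]. Then w[k] = R[0,1,k] / 2 for each k, giving w = [-6, 4] / 2 = (-3, 2).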